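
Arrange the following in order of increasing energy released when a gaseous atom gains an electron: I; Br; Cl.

Cl is in period 3, group 17; Br is in period 4, group 17; I is in period 5, group 17.
Adding an electron releases more energy for atoms nearer the top right (short of the noble gases).
All are in group 17, so electron affinity increases up the group.
So from lowest to highest: I < Br < Cl.

I < Br < Cl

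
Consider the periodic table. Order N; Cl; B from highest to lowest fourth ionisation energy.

B > N > Cl

The fourth ionization energy removes an electron from the +3 ion. For each element: N³⁺ still has 2 valence electrons; Cl³⁺ still has 4 valence electrons; B³⁺ is the bare [He] core.
Pulling an electron out of a noble-gas core costs far more than removing a remaining valence electron, so B sits at the high end of IE_4.
Valence configurations: N³⁺ [He]2s², Cl³⁺ [Ne]3s²3p².
Tabulated IE_4 (kJ/mol): N 7475, Cl 5159, B 25026.
Overall IE_4 order: Cl < N < B.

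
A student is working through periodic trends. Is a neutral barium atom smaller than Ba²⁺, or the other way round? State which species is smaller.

Ba²⁺

Forming Ba²⁺ removes 2 electrons from Ba. Fewer electrons for the same nuclear charge means less shielding and a higher Z_eff on the remaining electrons, and for main-group metals the entire outer shell is lost.
A cation is smaller than its parent atom: Ba²⁺ < Ba.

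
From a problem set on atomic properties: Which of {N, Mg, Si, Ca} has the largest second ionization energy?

The second ionization energy removes an electron from the +1 ion. For each element: N⁺ still has 4 valence electrons; Mg⁺ still has 1 valence electron; Si⁺ still has 3 valence electrons; Ca⁺ still has 1 valence electron.
All are still removing valence electrons, so compare the +1 ions as you would atoms: IE_2 generally rises across a period (higher Z_eff) and falls down a group (larger shell), subject to the usual subshell exceptions.
Valence configurations: N⁺ [He]2s²2p², Mg⁺ [Ne]3s¹, Si⁺ [Ne]3s²3p¹, Ca⁺ [Ar]4s¹.
Approximate IE_2 values (kJ/mol): N 2856, Mg 1451, Si 1577, Ca 1145.
Hence IE_2: Ca < Mg < Si < N.

N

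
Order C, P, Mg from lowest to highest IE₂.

Mg < P < C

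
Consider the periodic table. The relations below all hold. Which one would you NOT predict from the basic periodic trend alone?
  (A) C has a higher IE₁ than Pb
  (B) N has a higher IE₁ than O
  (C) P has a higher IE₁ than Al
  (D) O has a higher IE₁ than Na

The general trend: IE₁ increases across a period and decreases down a group.
(A) C (period 2, group 14) vs Pb (period 6, group 14): the stated order agrees with the simple trend.
(B) N (period 2, group 15) vs O (period 2, group 16): the stated order contradicts the simple trend.
(C) P (period 3, group 15) vs Al (period 3, group 13): the stated order agrees with the simple trend.
(D) O (period 2, group 16) vs Na (period 3, group 1): the stated order agrees with the simple trend.
The exception is (B): pairing an electron in O's 2p⁴ costs repulsion energy, so O ionizes more easily than half-filled N (2p³).

(B)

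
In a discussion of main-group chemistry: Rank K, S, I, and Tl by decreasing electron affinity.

I, S, K, Tl

S is in period 3, group 16; K is in period 4, group 1; I is in period 5, group 17; Tl is in period 6, group 13.
Electron affinity generally becomes more exothermic across a period toward the halogens and less exothermic down a group.
These span different periods and groups, so the two trends combine.
K > Tl: period and group pull opposite ways; the down-group shift dominates (48 vs 19 kJ/mol).
S > K: relative to K, both the across-period and down-group shifts push S's electron affinity up.
I > S: period and group pull opposite ways; the across-period shift dominates (295 vs 200 kJ/mol).
Tabulated electron affinity (kJ/mol): S 200, K 48, I 295, Tl 19.
So from highest to lowest: I > S > K > Tl.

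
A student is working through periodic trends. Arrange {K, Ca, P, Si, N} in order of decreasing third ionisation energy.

Ca > N > K > Si > P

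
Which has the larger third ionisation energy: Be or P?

IE_3 is the cost of taking one more electron from the +2 cation: Be²⁺ is the bare [He] core; P²⁺ still has 3 valence electrons.
Breaking into a closed-shell core is much more expensive than removing a leftover valence electron — Be has the largest IE_3 here.
Tabulated IE_3 (kJ/mol): Be 14849, P 2914.
Overall IE_3 order: P < Be.

Be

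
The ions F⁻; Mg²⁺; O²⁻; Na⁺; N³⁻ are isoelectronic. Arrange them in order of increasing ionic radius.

Mg²⁺, Na⁺, F⁻, O²⁻, N³⁻

All of these have 10 electrons, so size is governed by nuclear charge alone: the more protons, the stronger the pull on the same electron cloud, and the smaller the ion.
Nuclear charges: Mg²⁺ (Z=12), Na⁺ (Z=11), F⁻ (Z=9), O²⁻ (Z=8), N³⁻ (Z=7).
Smallest to largest: Mg²⁺ < Na⁺ < F⁻ < O²⁻ < N³⁻.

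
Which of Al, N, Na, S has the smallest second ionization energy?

Al

The second ionization energy removes an electron from the +1 ion. For each element: Al⁺ still has 2 valence electrons; N⁺ still has 4 valence electrons; Na⁺ is the bare [Ne] core; S⁺ still has 5 valence electrons.
Breaking into a closed-shell core is much more expensive than removing a leftover valence electron — Na has the largest IE_2 here.
Valence configurations: Al⁺ [Ne]3s², N⁺ [He]2s²2p², S⁺ [Ne]3s²3p³.
The numbers (kJ/mol): Al 1817, N 2856, Na 4562, S 2252.
Putting it together, IE_2: Al < S < N < Na.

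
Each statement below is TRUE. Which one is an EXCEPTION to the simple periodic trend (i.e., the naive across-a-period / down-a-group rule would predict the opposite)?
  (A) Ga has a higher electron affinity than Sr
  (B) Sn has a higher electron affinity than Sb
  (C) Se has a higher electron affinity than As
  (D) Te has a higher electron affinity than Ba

(B)

The general trend: electron affinity increases across a period and decreases down a group.
(A) Ga (period 4, group 13) vs Sr (period 5, group 2): the stated order agrees with the simple trend.
(B) Sn (period 5, group 14) vs Sb (period 5, group 15): the stated order contradicts the simple trend.
(C) Se (period 4, group 16) vs As (period 4, group 15): the stated order agrees with the simple trend.
(D) Te (period 5, group 16) vs Ba (period 6, group 2): the stated order agrees with the simple trend.
The exception is (B): adding an electron to Sb's half-filled 5p³ is unfavourable, so Sn has the more exothermic EA.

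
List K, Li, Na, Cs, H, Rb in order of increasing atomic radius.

H is in period 1, group 1; Li is in period 2, group 1; Na is in period 3, group 1; K is in period 4, group 1; Rb is in period 5, group 1; Cs is in period 6, group 1.
Moving right in a period, electrons are added to the same shell under a stronger nuclear pull, so atoms get smaller; moving down, a new shell is opened and atoms get larger.
All are in group 1, so atomic radius increases down the group.
So from smallest to largest: H < Li < Na < K < Rb < Cs.

H < Li < Na < K < Rb < Cs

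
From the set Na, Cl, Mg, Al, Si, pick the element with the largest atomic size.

Na

Radius decreases left→right (rising Z_eff, same n) and increases top→bottom (higher n).
All lie in period 3, so atomic radius increases right to left.
The largest atomic size among these belongs to Na.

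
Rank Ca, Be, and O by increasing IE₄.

Ca < O < Be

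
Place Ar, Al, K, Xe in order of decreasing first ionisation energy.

Ar > Xe > Al > K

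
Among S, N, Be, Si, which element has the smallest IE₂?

Si

The second ionization energy removes an electron from the +1 ion. For each element: S⁺ still has 5 valence electrons; N⁺ still has 4 valence electrons; Be⁺ still has 1 valence electron; Si⁺ still has 3 valence electrons.
All are still removing valence electrons, so compare the +1 ions as you would atoms: IE_2 generally rises across a period (higher Z_eff) and falls down a group (larger shell), subject to the usual subshell exceptions.
Valence configurations: S⁺ [Ne]3s²3p³, N⁺ [He]2s²2p², Be⁺ [He]2s¹, Si⁺ [Ne]3s²3p¹.
The numbers (kJ/mol): S 2252, N 2856, Be 1757, Si 1577.
So the second ionization energies run Si < Be < S < N.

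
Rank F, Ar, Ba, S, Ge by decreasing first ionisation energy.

F is in period 2, group 17; S is in period 3, group 16; Ar is in period 3, group 18; Ge is in period 4, group 14; Ba is in period 6, group 2.
First ionization energy rises across a period (greater Z_eff holds electrons more tightly) and falls down a group (valence electrons are farther from the nucleus).
These span different periods and groups, so the two trends combine.
Ge > Ba: both effects reinforce here, so Ge is clearly the higher of the two.
S > Ge: both effects reinforce here, so S is clearly the higher of the two.
Ar > S: both are in period 3; the period trend gives Ar the larger value.
F > Ar: period and group pull opposite ways; the down-group shift dominates (1681 vs 1521 kJ/mol).
For reference (kJ/mol): F 1681, S 1000, Ar 1521, Ge 762, Ba 503.
So from highest to lowest: F > Ar > S > Ge > Ba.

F > Ar > S > Ge > Ba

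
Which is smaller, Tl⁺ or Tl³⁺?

Both ions have Z = 81 protons, but Tl³⁺ has lost more electrons, so its remaining electrons feel a larger effective nuclear charge per electron and are pulled in more tightly.
Higher positive charge → smaller ion, so Tl⁺ > Tl³⁺.

Tl³⁺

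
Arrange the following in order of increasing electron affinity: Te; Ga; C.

C is in period 2, group 14; Ga is in period 4, group 13; Te is in period 5, group 16.
Adding an electron releases more energy for atoms nearer the top right (short of the noble gases).
These span different periods and groups, so the two trends combine.
C > Ga: both effects reinforce here, so C is clearly the higher of the two.
Te > C: period and group pull opposite ways; the across-period shift dominates (190 vs 122 kJ/mol).
For reference (kJ/mol): C 122, Ga 29, Te 190.
So from lowest to highest: Ga < C < Te.

Ga, C, Te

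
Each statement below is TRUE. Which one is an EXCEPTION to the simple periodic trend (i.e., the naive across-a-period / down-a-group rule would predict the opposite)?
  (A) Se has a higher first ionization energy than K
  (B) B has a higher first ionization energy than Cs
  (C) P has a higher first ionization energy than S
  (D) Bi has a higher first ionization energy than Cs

(C)

The general trend: first ionization energy increases across a period and decreases down a group.
(A) Se (period 4, group 16) vs K (period 4, group 1): the stated order agrees with the simple trend.
(B) B (period 2, group 13) vs Cs (period 6, group 1): the stated order agrees with the simple trend.
(C) P (period 3, group 15) vs S (period 3, group 16): the stated order contradicts the simple trend.
(D) Bi (period 6, group 15) vs Cs (period 6, group 1): the stated order agrees with the simple trend.
The exception is (C): S (3p⁴) ionizes more easily than half-filled P (3p³) because the paired 3p electron in S is pushed out by e⁻–e⁻ repulsion.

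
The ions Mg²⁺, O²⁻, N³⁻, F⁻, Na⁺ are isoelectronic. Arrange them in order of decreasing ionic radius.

N³⁻ > O²⁻ > F⁻ > Na⁺ > Mg²⁺

All of these have 10 electrons, so size is governed by nuclear charge alone: the more protons, the stronger the pull on the same electron cloud, and the smaller the ion.
Nuclear charges: Mg²⁺ (Z=12), Na⁺ (Z=11), F⁻ (Z=9), O²⁻ (Z=8), N³⁻ (Z=7).
Largest to smallest: N³⁻ > O²⁻ > F⁻ > Na⁺ > Mg²⁺.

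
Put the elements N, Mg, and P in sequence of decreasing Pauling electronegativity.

EN rises left→right (higher Z_eff, smaller atoms) and falls top→bottom (larger, more shielded atoms).
These span different periods and groups, so the two trends combine.
P > Mg: both are in period 3; the period trend gives P the larger value.
N > P: N sits above P in group 15, so the down-group effect alone puts N higher.
Tabulated electronegativity (Pauling): N 3.04, Mg 1.31, P 2.19.
So from highest to lowest: N > P > Mg.

N, P, Mg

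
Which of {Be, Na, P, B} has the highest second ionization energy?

After 1 electron has been removed, what remains? Be⁺ still has 1 valence electron; Na⁺ is the bare [Ne] core; P⁺ still has 4 valence electrons; B⁺ still has 2 valence electrons.
Pulling an electron out of a noble-gas core costs far more than removing a remaining valence electron, so Na sits at the high end of IE_2.
Valence configurations: Be⁺ [He]2s¹, P⁺ [Ne]3s²3p², B⁺ [He]2s².
Approximate IE_2 values (kJ/mol): Be 1757, Na 4562, P 1907, B 2427.
So the second ionization energies run Be < P < B < Na.

Na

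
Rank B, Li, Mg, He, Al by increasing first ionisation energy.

He is in period 1, group 18; Li is in period 2, group 1; B is in period 2, group 13; Mg is in period 3, group 2; Al is in period 3, group 13.
IE₁ increases left→right with effective nuclear charge and decreases top→bottom as the valence shell moves farther out.
These span different periods and groups, so the two trends combine.
Al > Li: period and group pull opposite ways; the across-period shift dominates (578 vs 520 kJ/mol).
Mg > Al: this pair runs against the simple trend — see the exception note.
B > Mg: both effects reinforce here, so B is clearly the higher of the two.
He > B: relative to B, both the across-period and down-group shifts push He's first ionization energy up.
Note the exception: Mg has a higher first ionization energy than Al, contrary to the simple trend — Al's single 3p electron is easier to remove than one from Mg's filled 3s².
For reference (kJ/mol): He 2372, Li 520, B 801, Mg 738, Al 578.
So from lowest to highest: Li < Al < Mg < B < He.

Li, Al, Mg, B, He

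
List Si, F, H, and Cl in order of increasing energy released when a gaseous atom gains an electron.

H < Si < F < Cl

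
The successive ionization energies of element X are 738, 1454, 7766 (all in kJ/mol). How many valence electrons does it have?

2

Look for the largest jump between consecutive ionization energies: IE3/IE2 ≈ 5.3, far larger than any earlier ratio.
That jump marks the point where a core electron is being removed. So the atom has 2 valence electrons.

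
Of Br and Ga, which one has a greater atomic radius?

Ga

Ga is in period 4, group 13; Br is in period 4, group 17.
Across a period the added protons contract the valence shell; down a group each new principal shell makes the atom larger.
All lie in period 4, so atomic radius increases right to left.
So Ga has the greater atomic radius (Ga > Br).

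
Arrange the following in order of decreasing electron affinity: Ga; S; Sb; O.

S > O > Sb > Ga

Electron affinity generally becomes more exothermic across a period toward the halogens and less exothermic down a group.
Neither a single period nor a single group — weigh both effects.
Sb > Ga: period and group pull opposite ways; the across-period shift dominates (103 vs 29 kJ/mol).
O > Sb: relative to Sb, both the across-period and down-group shifts push O's electron affinity up.
S > O: this pair runs against the simple trend — see the exception note.
Note the exception: S has a higher electron affinity than O, contrary to the simple trend — the compact 2p subshell of O repels the added electron more than S's larger 3p does.
For reference (kJ/mol): O 141, S 200, Ga 29, Sb 103.
So from highest to lowest: S > O > Sb > Ga.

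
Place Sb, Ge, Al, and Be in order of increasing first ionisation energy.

Across a period the outer electron is held more tightly (higher IE₁); down a group it sits in a higher shell, more shielded, and comes off more easily.
These sit on a diagonal, where the across-period and down-group effects partly cancel.
Ge > Al: the two effects oppose for this pair; the across-period effect wins (762 vs 578 kJ/mol).
Sb > Ge: period and group pull opposite ways; the across-period shift dominates (831 vs 762 kJ/mol).
Be > Sb: the two effects oppose for this pair; the down-group effect wins (900 vs 831 kJ/mol).
Approximate values (kJ/mol): Be 900, Al 578, Ge 762, Sb 831.
So from lowest to highest: Al < Ge < Sb < Be.

Al < Ge < Sb < Be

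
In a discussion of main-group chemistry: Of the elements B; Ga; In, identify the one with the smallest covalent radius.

B

B is in period 2, group 13; Ga is in period 4, group 13; In is in period 5, group 13.
Atomic radius shrinks across a period as nuclear charge pulls the same shell inward, and grows down a group as new shells are added.
All are in group 13, so atomic radius increases down the group.
The smallest covalent radius among these belongs to B.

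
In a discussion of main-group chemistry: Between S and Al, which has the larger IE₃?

S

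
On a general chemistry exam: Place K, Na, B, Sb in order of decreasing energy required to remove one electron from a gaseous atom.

Sb > B > Na > K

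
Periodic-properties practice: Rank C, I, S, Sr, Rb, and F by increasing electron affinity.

Sr, Rb, C, S, I, F

Adding an electron releases more energy for atoms nearer the top right (short of the noble gases).
Here both period and group differ, so the two effects have to be weighed against each other.
Rb > Sr: this pair runs against the simple trend — see the exception note.
C > Rb: relative to Rb, both the across-period and down-group shifts push C's electron affinity up.
S > C: the two effects oppose for this pair; the across-period effect wins (200 vs 122 kJ/mol).
I > S: period and group pull opposite ways; the across-period shift dominates (295 vs 200 kJ/mol).
F > I: F sits above I in group 17, so the down-group effect alone puts F higher.
Note the exception: Rb has a higher electron affinity than Sr, contrary to the simple trend — adding an electron to Sr (ns²) has to open a new, higher-energy np subshell, which is unfavourable.
Tabulated electron affinity (kJ/mol): C 122, F 328, S 200, Rb 47, Sr 5, I 295.
So from lowest to highest: Sr < Rb < C < S < I < F.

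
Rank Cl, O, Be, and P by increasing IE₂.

After 1 electron has been removed, what remains? Cl⁺ still has 6 valence electrons; O⁺ still has 5 valence electrons; Be⁺ still has 1 valence electron; P⁺ still has 4 valence electrons.
All are still removing valence electrons, so compare the +1 ions as you would atoms: IE_2 generally rises across a period (higher Z_eff) and falls down a group (larger shell), subject to the usual subshell exceptions.
Valence configurations: Cl⁺ [Ne]3s²3p⁴, O⁺ [He]2s²2p³, Be⁺ [He]2s¹, P⁺ [Ne]3s²3p².
The numbers (kJ/mol): Cl 2298, O 3388, Be 1757, P 1907.
So the second ionization energies run Be < P < Cl < O.

Be < P < Cl < O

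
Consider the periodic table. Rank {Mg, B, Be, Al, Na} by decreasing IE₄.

The fourth ionization energy removes an electron from the +3 ion. For each element: Mg³⁺ is already 1 electron into the core; B³⁺ is the bare [He] core; Be³⁺ is already 1 electron into the core; Al³⁺ is the bare [Ne] core; Na³⁺ is already 2 electrons into the core.
All of these are removing an electron from a noble-gas core or deeper; the smaller core (lower principal quantum number) is held far more tightly, and within a period the higher nuclear charge binds the same core more tightly.
Tabulated IE_4 (kJ/mol): Mg 10543, B 25026, Be 21007, Al 11577, Na 9543.
Hence IE_4: Na < Mg < Al < Be < B.

B > Be > Al > Mg > Na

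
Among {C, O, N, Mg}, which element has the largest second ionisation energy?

O

The second ionization energy removes an electron from the +1 ion. For each element: C⁺ still has 3 valence electrons; O⁺ still has 5 valence electrons; N⁺ still has 4 valence electrons; Mg⁺ still has 1 valence electron.
All are still removing valence electrons, so compare the +1 ions as you would atoms: IE_2 generally rises across a period (higher Z_eff) and falls down a group (larger shell), subject to the usual subshell exceptions.
Valence configurations: C⁺ [He]2s²2p¹, O⁺ [He]2s²2p³, N⁺ [He]2s²2p², Mg⁺ [Ne]3s¹.
Tabulated IE_2 (kJ/mol): C 2353, O 3388, N 2856, Mg 1451.
So the second ionization energies run Mg < C < N < O.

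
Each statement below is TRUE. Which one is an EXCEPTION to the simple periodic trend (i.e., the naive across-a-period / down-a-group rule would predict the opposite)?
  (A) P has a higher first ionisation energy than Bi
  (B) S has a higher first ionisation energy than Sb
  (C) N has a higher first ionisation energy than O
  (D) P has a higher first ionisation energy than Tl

The general trend: first ionisation energy increases across a period and decreases down a group.
(A) P (period 3, group 15) vs Bi (period 6, group 15): the stated order agrees with the simple trend.
(B) S (period 3, group 16) vs Sb (period 5, group 15): the stated order agrees with the simple trend.
(C) N (period 2, group 15) vs O (period 2, group 16): the stated order contradicts the simple trend.
(D) P (period 3, group 15) vs Tl (period 6, group 13): the stated order agrees with the simple trend.
The exception is (C): pairing an electron in O's 2p⁴ costs repulsion energy, so O ionizes more easily than half-filled N (2p³).

(C)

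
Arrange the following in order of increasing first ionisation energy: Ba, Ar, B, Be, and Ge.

Ba, Ge, B, Be, Ar

Be is in period 2, group 2; B is in period 2, group 13; Ar is in period 3, group 18; Ge is in period 4, group 14; Ba is in period 6, group 2.
Removing the outermost electron gets harder across a period and easier down a group.
Here both period and group differ, so the two effects have to be weighed against each other.
Ge > Ba: both effects reinforce here, so Ge is clearly the higher of the two.
B > Ge: the two effects oppose for this pair; the down-group effect wins (801 vs 762 kJ/mol).
Be > B: this pair runs against the simple trend — see the exception note.
Ar > Be: period and group pull opposite ways; the across-period shift dominates (1521 vs 900 kJ/mol).
Note the exception: Be has a higher first ionization energy than B, contrary to the simple trend — removing B's lone 2p electron is easier than breaking Be's filled 2s².
Tabulated first ionization energy (kJ/mol): Be 900, B 801, Ar 1521, Ge 762, Ba 503.
So from lowest to highest: Ba < Ge < B < Be < Ar.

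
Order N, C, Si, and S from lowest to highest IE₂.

After 1 electron has been removed, what remains? N⁺ still has 4 valence electrons; C⁺ still has 3 valence electrons; Si⁺ still has 3 valence electrons; S⁺ still has 5 valence electrons.
All are still removing valence electrons, so compare the +1 ions as you would atoms: IE_2 generally rises across a period (higher Z_eff) and falls down a group (larger shell), subject to the usual subshell exceptions.
Valence configurations: N⁺ [He]2s²2p², C⁺ [He]2s²2p¹, Si⁺ [Ne]3s²3p¹, S⁺ [Ne]3s²3p³.
The numbers (kJ/mol): N 2856, C 2353, Si 1577, S 2252.
So the second ionization energies run Si < S < C < N.

Si < S < C < N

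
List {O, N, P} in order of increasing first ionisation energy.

P < O < N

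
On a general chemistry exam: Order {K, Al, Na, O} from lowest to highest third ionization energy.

Al < K < O < Na

Consider each +2 ion: K²⁺ is already 1 electron into the core; Al²⁺ still has 1 valence electron; Na²⁺ is already 1 electron into the core; O²⁺ still has 4 valence electrons.
Usually core removal costs more than valence removal, but here the competition is close: a tightly held n=2 valence electron can cost more to remove than an n=3 core electron, so the actual values have to decide it.
Valence configurations: Al²⁺ [Ne]3s¹, O²⁺ [He]2s²2p².
The numbers (kJ/mol): K 4420, Al 2745, Na 6910, O 5300.
Putting it together, IE_3: Al < K < O < Na.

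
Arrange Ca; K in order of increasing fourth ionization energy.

Consider each +3 ion: Ca³⁺ is already 1 electron into the core; K³⁺ is already 2 electrons into the core.
All of these are removing an electron from a noble-gas core or deeper; the smaller core (lower principal quantum number) is held far more tightly, and within a period the higher nuclear charge binds the same core more tightly.
Tabulated IE_4 (kJ/mol): Ca 6491, K 5877.
Hence IE_4: K < Ca.

K < Ca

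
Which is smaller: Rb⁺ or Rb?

Forming Rb⁺ removes 1 electron from Rb. Fewer electrons for the same nuclear charge means less shielding and a higher Z_eff on the remaining electrons, and for main-group metals the entire outer shell is lost.
A cation is smaller than its parent atom: Rb⁺ < Rb.

Rb⁺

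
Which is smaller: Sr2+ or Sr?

Sr2+

Forming Sr2+ removes 2 electrons from Sr. Fewer electrons for the same nuclear charge means less shielding and a higher Z_eff on the remaining electrons, and for main-group metals the entire outer shell is lost.
A cation is smaller than its parent atom: Sr2+ < Sr.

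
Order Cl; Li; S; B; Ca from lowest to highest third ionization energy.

S < B < Cl < Ca < Li

The third ionization energy removes an electron from the +2 ion. For each element: Cl²⁺ still has 5 valence electrons; Li²⁺ is already 1 electron into the core; S²⁺ still has 4 valence electrons; B²⁺ still has 1 valence electron; Ca²⁺ is the bare [Ar] core.
Breaking into a closed-shell core is much more expensive than removing a leftover valence electron — Ca and Li have the largest IE_3 here.
Valence configurations: Cl²⁺ [Ne]3s²3p³, S²⁺ [Ne]3s²3p², B²⁺ [He]2s¹.
The numbers (kJ/mol): Cl 3822, Li 11815, S 3357, B 3660, Ca 4912.
Hence IE_3: S < B < Cl < Ca < Li.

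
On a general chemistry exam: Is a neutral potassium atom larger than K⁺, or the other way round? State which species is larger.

Forming K⁺ removes 1 electron from K. Fewer electrons for the same nuclear charge means less shielding and a higher Z_eff on the remaining electrons, and for main-group metals the entire outer shell is lost.
A cation is smaller than its parent atom: K⁺ < K.

K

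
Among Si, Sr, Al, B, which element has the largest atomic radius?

Sr

B is in period 2, group 13; Al is in period 3, group 13; Si is in period 3, group 14; Sr is in period 5, group 2.
Across a period the added protons contract the valence shell; down a group each new principal shell makes the atom larger.
These span different periods and groups, so the two trends combine.
Si > B: period and group pull opposite ways; the down-group shift dominates (116 vs 85 pm).
Al > Si: Al lies to the left of Si in period 3, so the across-period effect alone puts Al larger.
Sr > Al: relative to Al, both the across-period and down-group shifts push Sr's atomic radius up.
Tabulated atomic radius (pm): B 85, Al 126, Si 116, Sr 185.
The largest atomic radius among these belongs to Sr.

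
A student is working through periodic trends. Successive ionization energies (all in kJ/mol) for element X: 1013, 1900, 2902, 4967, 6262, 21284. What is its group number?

Group 15

Look for the largest jump between consecutive ionization energies: IE6/IE5 ≈ 3.4, far larger than any earlier ratio.
That jump marks the point where a core electron is being removed. So the atom has 5 valence electrons.
A main-group element with 5 valence electrons is in group 15.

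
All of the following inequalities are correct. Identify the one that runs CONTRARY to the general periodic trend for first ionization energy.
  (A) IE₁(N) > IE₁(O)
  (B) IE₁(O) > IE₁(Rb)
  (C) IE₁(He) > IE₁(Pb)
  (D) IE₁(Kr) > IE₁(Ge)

(A)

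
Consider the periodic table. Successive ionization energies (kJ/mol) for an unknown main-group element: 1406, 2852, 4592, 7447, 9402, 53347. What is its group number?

Look for the largest jump between consecutive ionization energies: IE6/IE5 ≈ 5.7, far larger than any earlier ratio.
That jump marks the point where a core electron is being removed. So the atom has 5 valence electrons.
A main-group element with 5 valence electrons is in group 15.

Group 15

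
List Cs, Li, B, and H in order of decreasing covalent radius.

Cs, Li, B, H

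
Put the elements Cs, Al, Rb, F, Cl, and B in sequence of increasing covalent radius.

Across a period the added protons contract the valence shell; down a group each new principal shell makes the atom larger.
These span different periods and groups, so the two trends combine.
B > F: B lies to the left of F in period 2, so the across-period effect alone puts B larger.
Cl > B: period and group pull opposite ways; the down-group shift dominates (99 vs 85 pm).
Al > Cl: both are in period 3; the period trend gives Al the larger value.
Rb > Al: relative to Al, both the across-period and down-group shifts push Rb's atomic radius up.
Cs > Rb: they share group 1; the group trend gives Cs the larger value.
For reference (pm): B 85, F 64, Al 126, Cl 99, Rb 210, Cs 232.
So from smallest to largest: F < B < Cl < Al < Rb < Cs.

F, B, Cl, Al, Rb, Cs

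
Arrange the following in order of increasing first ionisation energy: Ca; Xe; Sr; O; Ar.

Sr < Ca < Xe < O < Ar

O is in period 2, group 16; Ar is in period 3, group 18; Ca is in period 4, group 2; Sr is in period 5, group 2; Xe is in period 5, group 18.
Across a period the outer electron is held more tightly (higher IE₁); down a group it sits in a higher shell, more shielded, and comes off more easily.
Neither a single period nor a single group — weigh both effects.
Ca > Sr: Ca sits above Sr in group 2, so the down-group effect alone puts Ca higher.
Xe > Ca: period and group pull opposite ways; the across-period shift dominates (1170 vs 590 kJ/mol).
O > Xe: the two effects oppose for this pair; the down-group effect wins (1314 vs 1170 kJ/mol).
Ar > O: period and group pull opposite ways; the across-period shift dominates (1521 vs 1314 kJ/mol).
For reference (kJ/mol): O 1314, Ar 1521, Ca 590, Sr 550, Xe 1170.
So from lowest to highest: Sr < Ca < Xe < O < Ar.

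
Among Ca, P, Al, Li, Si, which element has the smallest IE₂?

Ca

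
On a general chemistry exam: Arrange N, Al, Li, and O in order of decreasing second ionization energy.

The second ionization energy removes an electron from the +1 ion. For each element: N⁺ still has 4 valence electrons; Al⁺ still has 2 valence electrons; Li⁺ is the bare [He] core; O⁺ still has 5 valence electrons.
Pulling an electron out of a noble-gas core costs far more than removing a remaining valence electron, so Li sits at the high end of IE_2.
Valence configurations: N⁺ [He]2s²2p², Al⁺ [Ne]3s², O⁺ [He]2s²2p³.
Approximate IE_2 values (kJ/mol): N 2856, Al 1817, Li 7298, O 3388.
Overall IE_2 order: Al < N < O < Li.

Li > O > N > Al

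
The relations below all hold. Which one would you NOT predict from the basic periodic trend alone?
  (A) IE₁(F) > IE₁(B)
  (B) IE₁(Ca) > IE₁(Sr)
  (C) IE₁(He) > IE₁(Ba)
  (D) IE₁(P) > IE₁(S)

(D)

The general trend: IE₁ increases across a period and decreases down a group.
(A) F (period 2, group 17) vs B (period 2, group 13): the stated order agrees with the simple trend.
(B) Ca (period 4, group 2) vs Sr (period 5, group 2): the stated order agrees with the simple trend.
(C) He (period 1, group 18) vs Ba (period 6, group 2): the stated order agrees with the simple trend.
(D) P (period 3, group 15) vs S (period 3, group 16): the stated order contradicts the simple trend.
The exception is (D): S (3p⁴) ionizes more easily than half-filled P (3p³) because the paired 3p electron in S is pushed out by e⁻–e⁻ repulsion.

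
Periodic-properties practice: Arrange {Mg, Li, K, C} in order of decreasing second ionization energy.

The second ionization energy removes an electron from the +1 ion. For each element: Mg⁺ still has 1 valence electron; Li⁺ is the bare [He] core; K⁺ is the bare [Ar] core; C⁺ still has 3 valence electrons.
Pulling an electron out of a noble-gas core costs far more than removing a remaining valence electron, so K and Li sit at the high end of IE_2.
Valence configurations: Mg⁺ [Ne]3s¹, C⁺ [He]2s²2p¹.
The numbers (kJ/mol): Mg 1451, Li 7298, K 3052, C 2353.
So the second ionization energies run Mg < C < K < Li.

Li, K, C, Mg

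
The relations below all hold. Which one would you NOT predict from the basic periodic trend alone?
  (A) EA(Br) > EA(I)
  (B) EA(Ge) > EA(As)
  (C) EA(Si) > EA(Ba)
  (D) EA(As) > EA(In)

The general trend: electron affinity increases across a period and decreases down a group.
(A) Br (period 4, group 17) vs I (period 5, group 17): the stated order agrees with the simple trend.
(B) Ge (period 4, group 14) vs As (period 4, group 15): the stated order contradicts the simple trend.
(C) Si (period 3, group 14) vs Ba (period 6, group 2): the stated order agrees with the simple trend.
(D) As (period 4, group 15) vs In (period 5, group 13): the stated order agrees with the simple trend.
The exception is (B): adding an electron to As's half-filled 4p³ is unfavourable, so Ge (4p²) has the more exothermic EA.

(B)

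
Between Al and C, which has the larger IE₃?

C

After 2 electrons have been removed, what remains? Al²⁺ still has 1 valence electron; C²⁺ still has 2 valence electrons.
All are still removing valence electrons, so compare the +2 ions as you would atoms: IE_3 generally rises across a period (higher Z_eff) and falls down a group (larger shell), subject to the usual subshell exceptions.
Valence configurations: Al²⁺ [Ne]3s¹, C²⁺ [He]2s².
The numbers (kJ/mol): Al 2745, C 4620.
Overall IE_3 order: Al < C.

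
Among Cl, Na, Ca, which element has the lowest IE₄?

Cl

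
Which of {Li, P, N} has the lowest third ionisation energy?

Consider each +2 ion: Li²⁺ is already 1 electron into the core; P²⁺ still has 3 valence electrons; N²⁺ still has 3 valence electrons.
Pulling an electron out of a noble-gas core costs far more than removing a remaining valence electron, so Li sits at the high end of IE_3.
Valence configurations: P²⁺ [Ne]3s²3p¹, N²⁺ [He]2s²2p¹.
Tabulated IE_3 (kJ/mol): Li 11815, P 2914, N 4578.
Hence IE_3: P < N < Li.

P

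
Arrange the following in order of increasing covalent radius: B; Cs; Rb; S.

B < S < Rb < Cs

B is in period 2, group 13; S is in period 3, group 16; Rb is in period 5, group 1; Cs is in period 6, group 1.
Radius decreases left→right (rising Z_eff, same n) and increases top→bottom (higher n).
Neither a single period nor a single group — weigh both effects.
S > B: the two effects oppose for this pair; the down-group effect wins (103 vs 85 pm).
Rb > S: relative to S, both the across-period and down-group shifts push Rb's atomic radius up.
Cs > Rb: Cs sits below Rb in group 1, so the down-group effect alone puts Cs larger.
Approximate values (pm): B 85, S 103, Rb 210, Cs 232.
So from smallest to largest: B < S < Rb < Cs.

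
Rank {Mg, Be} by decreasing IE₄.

Be > Mg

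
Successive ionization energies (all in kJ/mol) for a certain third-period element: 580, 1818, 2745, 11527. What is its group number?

Group 13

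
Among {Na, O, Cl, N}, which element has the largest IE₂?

Na

The second ionization energy removes an electron from the +1 ion. For each element: Na⁺ is the bare [Ne] core; O⁺ still has 5 valence electrons; Cl⁺ still has 6 valence electrons; N⁺ still has 4 valence electrons.
Breaking into a closed-shell core is much more expensive than removing a leftover valence electron — Na has the largest IE_2 here.
Valence configurations: O⁺ [He]2s²2p³, Cl⁺ [Ne]3s²3p⁴, N⁺ [He]2s²2p².
The numbers (kJ/mol): Na 4562, O 3388, Cl 2298, N 2856.
Hence IE_2: Cl < N < O < Na.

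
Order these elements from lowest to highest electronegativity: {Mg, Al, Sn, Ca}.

Mg is in period 3, group 2; Al is in period 3, group 13; Ca is in period 4, group 2; Sn is in period 5, group 14.
Smaller atoms with higher effective nuclear charge are more electronegative.
Neither a single period nor a single group — weigh both effects.
Mg > Ca: they share group 2; the group trend gives Mg the larger value.
Al > Mg: both are in period 3; the period trend gives Al the larger value.
Sn > Al: period and group pull opposite ways; the across-period shift dominates (1.96 vs 1.61).
Approximate values (Pauling): Mg 1.31, Al 1.61, Ca 1.00, Sn 1.96.
So from lowest to highest: Ca < Mg < Al < Sn.

Ca < Mg < Al < Sn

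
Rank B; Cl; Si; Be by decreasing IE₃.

Be > Cl > B > Si

Consider each +2 ion: B²⁺ still has 1 valence electron; Cl²⁺ still has 5 valence electrons; Si²⁺ still has 2 valence electrons; Be²⁺ is the bare [He] core.
Breaking into a closed-shell core is much more expensive than removing a leftover valence electron — Be has the largest IE_3 here.
Valence configurations: B²⁺ [He]2s¹, Cl²⁺ [Ne]3s²3p³, Si²⁺ [Ne]3s².
Tabulated IE_3 (kJ/mol): B 3660, Cl 3822, Si 3232, Be 14849.
Hence IE_3: Si < B < Cl < Be.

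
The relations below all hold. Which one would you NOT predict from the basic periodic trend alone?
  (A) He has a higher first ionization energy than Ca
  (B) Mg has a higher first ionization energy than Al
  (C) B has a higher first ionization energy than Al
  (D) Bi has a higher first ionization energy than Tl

(B)

The general trend: first ionization energy increases across a period and decreases down a group.
(A) He (period 1, group 18) vs Ca (period 4, group 2): the stated order agrees with the simple trend.
(B) Mg (period 3, group 2) vs Al (period 3, group 13): the stated order contradicts the simple trend.
(C) B (period 2, group 13) vs Al (period 3, group 13): the stated order agrees with the simple trend.
(D) Bi (period 6, group 15) vs Tl (period 6, group 13): the stated order agrees with the simple trend.
The exception is (B): Al's single 3p electron is easier to remove than one from Mg's filled 3s².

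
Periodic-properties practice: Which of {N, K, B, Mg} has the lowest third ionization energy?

B

After 2 electrons have been removed, what remains? N²⁺ still has 3 valence electrons; K²⁺ is already 1 electron into the core; B²⁺ still has 1 valence electron; Mg²⁺ is the bare [Ne] core.
Usually core removal costs more than valence removal, but here the competition is close: a tightly held n=2 valence electron can cost more to remove than an n=3 core electron, so the actual values have to decide it.
Valence configurations: N²⁺ [He]2s²2p¹, B²⁺ [He]2s¹.
Tabulated IE_3 (kJ/mol): N 4578, K 4420, B 3660, Mg 7733.
Hence IE_3: B < K < N < Mg.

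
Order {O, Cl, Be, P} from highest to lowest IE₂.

O, Cl, P, Be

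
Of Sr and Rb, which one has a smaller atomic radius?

Rb is in period 5, group 1; Sr is in period 5, group 2.
Across a period the added protons contract the valence shell; down a group each new principal shell makes the atom larger.
All lie in period 5, so atomic radius increases right to left.
So Sr has the smaller atomic radius (Sr < Rb).

Sr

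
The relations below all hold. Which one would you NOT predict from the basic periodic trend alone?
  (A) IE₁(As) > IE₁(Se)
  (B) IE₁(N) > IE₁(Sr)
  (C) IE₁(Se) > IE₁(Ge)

The general trend: first ionization energy increases across a period and decreases down a group.
(A) As (period 4, group 15) vs Se (period 4, group 16): the stated order contradicts the simple trend.
(B) N (period 2, group 15) vs Sr (period 5, group 2): the stated order agrees with the simple trend.
(C) Se (period 4, group 16) vs Ge (period 4, group 14): the stated order agrees with the simple trend.
The exception is (A): Se (4p⁴) ionizes more easily than half-filled As (4p³).

(A)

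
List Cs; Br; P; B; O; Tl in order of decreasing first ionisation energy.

O > Br > P > B > Tl > Cs

IE₁ increases left→right with effective nuclear charge and decreases top→bottom as the valence shell moves farther out.
Here both period and group differ, so the two effects have to be weighed against each other.
Tl > Cs: both are in period 6; the period trend gives Tl the larger value.
B > Tl: B sits above Tl in group 13, so the down-group effect alone puts B higher.
P > B: period and group pull opposite ways; the across-period shift dominates (1012 vs 801 kJ/mol).
Br > P: period and group pull opposite ways; the across-period shift dominates (1140 vs 1012 kJ/mol).
O > Br: period and group pull opposite ways; the down-group shift dominates (1314 vs 1140 kJ/mol).
Tabulated first ionization energy (kJ/mol): B 801, O 1314, P 1012, Br 1140, Cs 376, Tl 589.
So from highest to lowest: O > Br > P > B > Tl > Cs.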